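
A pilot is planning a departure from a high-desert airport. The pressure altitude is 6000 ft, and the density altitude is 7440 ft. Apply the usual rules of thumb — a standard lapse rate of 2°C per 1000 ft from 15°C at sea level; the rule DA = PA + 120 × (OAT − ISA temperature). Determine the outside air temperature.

Density altitude − pressure altitude = 7440 − 6000 = +1440 ft.
At 120 ft/°C that is an ISA deviation of 1440/120 = +12°C.
ISA temperature at 6000 ft = 15 − 2 × (6000/1000) = 3°C.
OAT = ISA + deviation = 3 + (+12) = 15°C.

15°C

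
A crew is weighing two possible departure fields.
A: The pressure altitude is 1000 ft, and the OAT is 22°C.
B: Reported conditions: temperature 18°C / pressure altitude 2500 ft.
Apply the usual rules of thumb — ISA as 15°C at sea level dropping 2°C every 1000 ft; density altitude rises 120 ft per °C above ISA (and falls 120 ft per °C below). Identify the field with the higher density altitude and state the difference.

B by 1380 ft

A: ISA temp = 13°C, deviation +9°C, DA = 1000 + 120 × 9 = 2080 ft.
B: ISA temp = 10°C, deviation +8°C, DA = 2500 + 120 × 8 = 3460 ft.
B is higher by 3460 − 2080 = 1380 ft.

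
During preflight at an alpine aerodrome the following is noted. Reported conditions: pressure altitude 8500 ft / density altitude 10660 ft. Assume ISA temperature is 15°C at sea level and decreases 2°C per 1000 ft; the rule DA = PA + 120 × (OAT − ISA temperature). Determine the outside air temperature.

Density altitude − pressure altitude = 10660 − 8500 = +2160 ft.
At 120 ft/°C that is an ISA deviation of 2160/120 = +18°C.
ISA temperature at 8500 ft = 15 − 2 × (8500/1000) = -2°C.
OAT = ISA + deviation = -2 + (+18) = 16°C.

16°C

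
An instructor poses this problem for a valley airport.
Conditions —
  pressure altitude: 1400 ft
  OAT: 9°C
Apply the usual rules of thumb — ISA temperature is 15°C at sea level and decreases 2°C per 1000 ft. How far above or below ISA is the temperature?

ISA temperature at 1400 ft = 15 − 2 × (1400/1000) = 12.2°C.
Deviation = OAT − ISA = 9 − 12.2 = -3.2°C.

ISA-3.2°C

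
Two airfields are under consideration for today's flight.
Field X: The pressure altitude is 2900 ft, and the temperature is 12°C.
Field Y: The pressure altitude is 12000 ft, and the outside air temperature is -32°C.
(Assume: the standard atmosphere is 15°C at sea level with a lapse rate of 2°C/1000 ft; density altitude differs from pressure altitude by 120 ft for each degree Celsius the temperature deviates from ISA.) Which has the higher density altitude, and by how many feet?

Field Y by 6004 ft

Field X: ISA temp = 9.2°C, deviation +2.8°C, DA = 2900 + 120 × 2.8 = 3236 ft.
Field Y: ISA temp = -9°C, deviation -23°C, DA = 12000 + 120 × (-23) = 9240 ft.
Field Y is higher by 9240 − 3236 = 6004 ft.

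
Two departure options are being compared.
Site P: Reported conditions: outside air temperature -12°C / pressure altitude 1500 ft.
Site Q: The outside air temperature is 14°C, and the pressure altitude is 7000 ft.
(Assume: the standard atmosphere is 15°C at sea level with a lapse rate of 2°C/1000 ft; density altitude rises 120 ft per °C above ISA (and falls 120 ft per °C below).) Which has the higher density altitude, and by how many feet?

Site Q by 9940 ft

Site P: ISA temp = 12°C, deviation -24°C, DA = 1500 + 120 × (-24) = -1380 ft.
Site Q: ISA temp = 1°C, deviation +13°C, DA = 7000 + 120 × 13 = 8560 ft.
Site Q is higher by 8560 − (-1380) = 9940 ft.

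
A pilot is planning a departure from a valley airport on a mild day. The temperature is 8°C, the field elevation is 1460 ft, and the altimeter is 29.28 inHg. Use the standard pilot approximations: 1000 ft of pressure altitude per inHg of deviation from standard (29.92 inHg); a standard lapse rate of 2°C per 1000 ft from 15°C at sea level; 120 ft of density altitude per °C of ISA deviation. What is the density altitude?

Pressure altitude = 1460 + (29.92 − 29.28) × 1000 = 1460 + (+640) = 2100 ft.
ISA temperature at 2100 ft = 15 − 2 × (2100/1000) = 10.8°C.
ISA deviation = 8 − 10.8 = -2.8°C.
Density altitude = 2100 + 120 × (-2.8) = 1764 ft.

1764 ft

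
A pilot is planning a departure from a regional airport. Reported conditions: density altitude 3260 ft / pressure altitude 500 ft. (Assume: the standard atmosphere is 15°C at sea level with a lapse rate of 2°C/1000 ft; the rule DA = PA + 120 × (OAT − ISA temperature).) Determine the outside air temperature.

37°C

Density altitude − pressure altitude = 3260 − 500 = +2760 ft.
At 120 ft/°C that is an ISA deviation of 2760/120 = +23°C.
ISA temperature at 500 ft = 15 − 2 × (500/1000) = 14°C.
OAT = ISA + deviation = 14 + (+23) = 37°C.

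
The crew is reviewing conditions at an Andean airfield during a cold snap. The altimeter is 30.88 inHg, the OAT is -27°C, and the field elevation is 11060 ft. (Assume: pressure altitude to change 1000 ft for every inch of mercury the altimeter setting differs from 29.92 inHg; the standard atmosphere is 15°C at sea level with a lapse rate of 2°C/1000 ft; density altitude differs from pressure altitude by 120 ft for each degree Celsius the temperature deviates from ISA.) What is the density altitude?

Pressure altitude = 11060 + (29.92 − 30.88) × 1000 = 11060 + (-960) = 10100 ft.
ISA temperature at 10100 ft = 15 − 2 × (10100/1000) = -5.2°C.
ISA deviation = -27 − (-5.2) = -21.8°C.
Density altitude = 10100 + 120 × (-21.8) = 7484 ft.

7484 ft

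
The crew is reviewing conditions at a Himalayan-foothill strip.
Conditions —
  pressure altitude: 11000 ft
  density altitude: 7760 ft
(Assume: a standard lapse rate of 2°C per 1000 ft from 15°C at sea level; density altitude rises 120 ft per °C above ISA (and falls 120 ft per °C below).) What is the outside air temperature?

-34°C

Density altitude − pressure altitude = 7760 − 11000 = -3240 ft.
At 120 ft/°C that is an ISA deviation of -3240/120 = -27°C.
ISA temperature at 11000 ft = 15 − 2 × (11000/1000) = -7°C.
OAT = ISA + deviation = -7 + (-27) = -34°C.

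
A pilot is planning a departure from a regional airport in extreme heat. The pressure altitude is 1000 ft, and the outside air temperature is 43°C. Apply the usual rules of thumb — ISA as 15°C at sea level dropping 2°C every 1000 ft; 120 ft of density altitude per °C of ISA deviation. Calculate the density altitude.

4600 ft

ISA temperature at 1000 ft = 15 − 2 × (1000/1000) = 13°C.
ISA deviation = 43 − 13 = +30°C.
Density altitude = 1000 + 120 × (30) = 1000 + (+3600) = 4600 ft.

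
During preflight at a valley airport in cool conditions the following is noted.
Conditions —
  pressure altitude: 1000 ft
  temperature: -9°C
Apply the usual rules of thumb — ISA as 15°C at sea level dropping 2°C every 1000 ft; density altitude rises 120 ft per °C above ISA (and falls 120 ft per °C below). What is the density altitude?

ISA temperature at 1000 ft = 15 − 2 × (1000/1000) = 13°C.
ISA deviation = -9 − 13 = -22°C.
Density altitude = 1000 + 120 × (-22) = 1000 + (-2640) = -1640 ft.

-1640 ft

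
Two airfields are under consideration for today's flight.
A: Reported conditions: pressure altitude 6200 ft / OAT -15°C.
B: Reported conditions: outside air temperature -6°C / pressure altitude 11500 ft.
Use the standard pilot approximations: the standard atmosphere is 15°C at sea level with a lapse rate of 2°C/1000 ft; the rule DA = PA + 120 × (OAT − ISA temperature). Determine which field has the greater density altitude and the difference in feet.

A: ISA temp = 2.6°C, deviation -17.6°C, DA = 6200 + 120 × (-17.6) = 4088 ft.
B: ISA temp = -8°C, deviation +2°C, DA = 11500 + 120 × 2 = 11740 ft.
B is higher by 11740 − 4088 = 7652 ft.

B by 7652 ft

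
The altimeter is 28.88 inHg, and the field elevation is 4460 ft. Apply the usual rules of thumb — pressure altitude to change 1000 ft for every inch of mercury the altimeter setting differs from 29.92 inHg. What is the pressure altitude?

5500 ft

Pressure correction = (29.92 − 28.88) × 1000 = +1040 ft.
Pressure altitude = 4460 + (+1040) = 5500 ft.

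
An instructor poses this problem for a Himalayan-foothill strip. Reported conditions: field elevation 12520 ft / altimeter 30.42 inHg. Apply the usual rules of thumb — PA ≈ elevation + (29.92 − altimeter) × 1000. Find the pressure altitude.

Pressure correction = (29.92 − 30.42) × 1000 = -500 ft.
Pressure altitude = 12520 + (-500) = 12020 ft.

12020 ft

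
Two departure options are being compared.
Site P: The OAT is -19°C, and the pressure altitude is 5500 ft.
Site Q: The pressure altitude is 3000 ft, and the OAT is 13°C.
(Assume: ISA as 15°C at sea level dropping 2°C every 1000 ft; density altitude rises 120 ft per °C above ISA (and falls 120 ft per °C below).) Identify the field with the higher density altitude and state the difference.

Site Q by 740 ft

Site P: ISA temp = 4°C, deviation -23°C, DA = 5500 + 120 × (-23) = 2740 ft.
Site Q: ISA temp = 9°C, deviation +4°C, DA = 3000 + 120 × 4 = 3480 ft.
Site Q is higher by 3480 − 2740 = 740 ft.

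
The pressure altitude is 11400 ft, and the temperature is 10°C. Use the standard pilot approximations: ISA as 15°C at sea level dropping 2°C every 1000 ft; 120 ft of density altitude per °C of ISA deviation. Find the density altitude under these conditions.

ISA temperature at 11400 ft = 15 − 2 × (11400/1000) = -7.8°C.
ISA deviation = 10 − (-7.8) = +17.8°C.
Density altitude = 11400 + 120 × (17.8) = 11400 + (+2136) = 13536 ft.

13536 ft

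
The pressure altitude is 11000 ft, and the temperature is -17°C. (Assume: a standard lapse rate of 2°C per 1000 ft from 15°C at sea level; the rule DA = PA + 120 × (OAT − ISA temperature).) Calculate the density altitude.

ISA temperature at 11000 ft = 15 − 2 × (11000/1000) = -7°C.
ISA deviation = -17 − (-7) = -10°C.
Density altitude = 11000 + 120 × (-10) = 11000 + (-1200) = 9800 ft.

9800 ft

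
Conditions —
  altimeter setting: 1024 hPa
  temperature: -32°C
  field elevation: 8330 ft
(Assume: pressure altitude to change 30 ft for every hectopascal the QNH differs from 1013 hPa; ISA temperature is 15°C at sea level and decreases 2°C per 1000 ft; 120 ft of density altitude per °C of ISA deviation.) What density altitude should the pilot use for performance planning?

4280 ft

Pressure altitude = 8330 + (1013 − 1024) × 30 = 8330 + (-330) = 8000 ft.
ISA temperature at 8000 ft = 15 − 2 × (8000/1000) = -1°C.
ISA deviation = -32 − (-1) = -31°C.
Density altitude = 8000 + 120 × (-31) = 4280 ft.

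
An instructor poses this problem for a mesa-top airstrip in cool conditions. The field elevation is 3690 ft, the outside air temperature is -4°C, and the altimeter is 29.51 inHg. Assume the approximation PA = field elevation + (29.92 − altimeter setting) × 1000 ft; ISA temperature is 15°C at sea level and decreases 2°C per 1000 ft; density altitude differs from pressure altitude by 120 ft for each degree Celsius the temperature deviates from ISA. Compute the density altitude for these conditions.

Pressure altitude = 3690 + (29.92 − 29.51) × 1000 = 3690 + (+410) = 4100 ft.
ISA temperature at 4100 ft = 15 − 2 × (4100/1000) = 6.8°C.
ISA deviation = -4 − 6.8 = -10.8°C.
Density altitude = 4100 + 120 × (-10.8) = 2804 ft.

2804 ft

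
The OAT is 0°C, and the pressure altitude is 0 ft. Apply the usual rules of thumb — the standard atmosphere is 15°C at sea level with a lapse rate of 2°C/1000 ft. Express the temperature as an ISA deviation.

ISA temperature at 0 ft = 15 − 2 × (0/1000) = 15°C.
Deviation = OAT − ISA = 0 − 15 = -15°C.

ISA-15°C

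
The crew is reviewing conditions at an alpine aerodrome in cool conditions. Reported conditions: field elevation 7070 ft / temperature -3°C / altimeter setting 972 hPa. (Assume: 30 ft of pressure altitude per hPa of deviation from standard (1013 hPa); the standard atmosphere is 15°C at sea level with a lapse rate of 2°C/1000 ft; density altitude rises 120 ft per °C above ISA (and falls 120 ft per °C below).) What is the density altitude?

8132 ft

Pressure altitude = 7070 + (1013 − 972) × 30 = 7070 + (+1230) = 8300 ft.
ISA temperature at 8300 ft = 15 − 2 × (8300/1000) = -1.6°C.
ISA deviation = -3 − (-1.6) = -1.4°C.
Density altitude = 8300 + 120 × (-1.4) = 8132 ft.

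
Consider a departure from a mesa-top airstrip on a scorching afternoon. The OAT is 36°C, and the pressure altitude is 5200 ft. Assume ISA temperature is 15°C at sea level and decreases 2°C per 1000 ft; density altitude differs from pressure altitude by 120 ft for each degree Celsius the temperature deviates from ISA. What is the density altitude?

8968 ft

ISA temperature at 5200 ft = 15 − 2 × (5200/1000) = 4.6°C.
ISA deviation = 36 − 4.6 = +31.4°C.
Density altitude = 5200 + 120 × (31.4) = 5200 + (+3768) = 8968 ft.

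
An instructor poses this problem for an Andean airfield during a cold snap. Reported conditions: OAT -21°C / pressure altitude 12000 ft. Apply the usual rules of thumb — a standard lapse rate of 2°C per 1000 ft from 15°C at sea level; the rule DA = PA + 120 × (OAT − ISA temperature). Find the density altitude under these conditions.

10560 ft

ISA temperature at 12000 ft = 15 − 2 × (12000/1000) = -9°C.
ISA deviation = -21 − (-9) = -12°C.
Density altitude = 12000 + 120 × (-12) = 12000 + (-1440) = 10560 ft.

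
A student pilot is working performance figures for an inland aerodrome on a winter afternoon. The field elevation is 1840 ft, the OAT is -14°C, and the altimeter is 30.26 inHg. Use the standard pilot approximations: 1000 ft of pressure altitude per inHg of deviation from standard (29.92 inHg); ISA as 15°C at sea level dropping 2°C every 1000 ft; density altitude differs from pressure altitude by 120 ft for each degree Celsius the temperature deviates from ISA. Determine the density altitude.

-1620 ft

Pressure altitude = 1840 + (29.92 − 30.26) × 1000 = 1840 + (-340) = 1500 ft.
ISA temperature at 1500 ft = 15 − 2 × (1500/1000) = 12°C.
ISA deviation = -14 − 12 = -26°C.
Density altitude = 1500 + 120 × (-26) = -1620 ft.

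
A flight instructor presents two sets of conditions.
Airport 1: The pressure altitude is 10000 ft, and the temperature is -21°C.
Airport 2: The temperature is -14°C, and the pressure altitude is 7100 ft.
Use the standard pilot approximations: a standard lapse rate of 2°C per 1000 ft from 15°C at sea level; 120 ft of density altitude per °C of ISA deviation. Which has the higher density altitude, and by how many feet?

Airport 1 by 2756 ft

Airport 1: ISA temp = -5°C, deviation -16°C, DA = 10000 + 120 × (-16) = 8080 ft.
Airport 2: ISA temp = 0.8°C, deviation -14.8°C, DA = 7100 + 120 × (-14.8) = 5324 ft.
Airport 1 is higher by 8080 − 5324 = 2756 ft.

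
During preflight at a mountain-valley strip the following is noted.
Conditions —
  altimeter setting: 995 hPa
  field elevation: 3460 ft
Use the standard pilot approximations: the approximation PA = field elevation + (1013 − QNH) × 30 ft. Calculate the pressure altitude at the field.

Pressure correction = (1013 − 995) × 30 = +540 ft.
Pressure altitude = 3460 + (+540) = 4000 ft.

4000 ft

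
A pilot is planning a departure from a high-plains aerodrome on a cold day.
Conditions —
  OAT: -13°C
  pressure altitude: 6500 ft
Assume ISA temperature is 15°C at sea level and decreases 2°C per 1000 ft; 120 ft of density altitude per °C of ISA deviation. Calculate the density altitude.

ISA temperature at 6500 ft = 15 − 2 × (6500/1000) = 2°C.
ISA deviation = -13 − 2 = -15°C.
Density altitude = 6500 + 120 × (-15) = 6500 + (-1800) = 4700 ft.

4700 ft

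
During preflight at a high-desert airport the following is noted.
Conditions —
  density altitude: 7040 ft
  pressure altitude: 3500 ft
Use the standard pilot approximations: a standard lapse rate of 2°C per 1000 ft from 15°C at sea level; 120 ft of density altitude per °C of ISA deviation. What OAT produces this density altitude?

Density altitude − pressure altitude = 7040 − 3500 = +3540 ft.
At 120 ft/°C that is an ISA deviation of 3540/120 = +29.5°C.
ISA temperature at 3500 ft = 15 − 2 × (3500/1000) = 8°C.
OAT = ISA + deviation = 8 + (+29.5) = 37.5°C.

37.5°C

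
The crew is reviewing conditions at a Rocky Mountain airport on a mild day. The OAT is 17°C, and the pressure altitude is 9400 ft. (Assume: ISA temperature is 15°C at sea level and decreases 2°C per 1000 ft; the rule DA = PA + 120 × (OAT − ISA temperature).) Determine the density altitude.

ISA temperature at 9400 ft = 15 − 2 × (9400/1000) = -3.8°C.
ISA deviation = 17 − (-3.8) = +20.8°C.
Density altitude = 9400 + 120 × (20.8) = 9400 + (+2496) = 11896 ft.

11896 ft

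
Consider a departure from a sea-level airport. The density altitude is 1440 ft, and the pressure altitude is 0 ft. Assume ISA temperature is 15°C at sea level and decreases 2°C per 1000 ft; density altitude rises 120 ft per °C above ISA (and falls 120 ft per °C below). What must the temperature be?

Density altitude − pressure altitude = 1440 − 0 = +1440 ft.
At 120 ft/°C that is an ISA deviation of 1440/120 = +12°C.
ISA temperature at 0 ft = 15 − 2 × (0/1000) = 15°C.
OAT = ISA + deviation = 15 + (+12) = 27°C.

27°C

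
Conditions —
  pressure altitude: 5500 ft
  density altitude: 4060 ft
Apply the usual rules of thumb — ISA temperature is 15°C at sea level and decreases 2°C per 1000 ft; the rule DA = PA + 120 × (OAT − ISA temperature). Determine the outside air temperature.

Density altitude − pressure altitude = 4060 − 5500 = -1440 ft.
At 120 ft/°C that is an ISA deviation of -1440/120 = -12°C.
ISA temperature at 5500 ft = 15 − 2 × (5500/1000) = 4°C.
OAT = ISA + deviation = 4 + (-12) = -8°C.

-8°C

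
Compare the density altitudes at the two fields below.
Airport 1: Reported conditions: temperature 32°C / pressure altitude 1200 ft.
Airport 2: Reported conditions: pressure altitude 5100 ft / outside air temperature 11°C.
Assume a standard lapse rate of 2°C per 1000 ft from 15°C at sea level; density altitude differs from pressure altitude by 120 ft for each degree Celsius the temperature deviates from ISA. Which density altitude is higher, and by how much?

Airport 2 by 2316 ft

Airport 1: ISA temp = 12.6°C, deviation +19.4°C, DA = 1200 + 120 × 19.4 = 3528 ft.
Airport 2: ISA temp = 4.8°C, deviation +6.2°C, DA = 5100 + 120 × 6.2 = 5844 ft.
Airport 2 is higher by 5844 − 3528 = 2316 ft.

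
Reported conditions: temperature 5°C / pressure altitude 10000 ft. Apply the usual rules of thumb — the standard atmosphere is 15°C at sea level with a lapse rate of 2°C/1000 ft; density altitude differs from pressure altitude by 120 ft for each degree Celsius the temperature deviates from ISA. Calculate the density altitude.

ISA temperature at 10000 ft = 15 − 2 × (10000/1000) = -5°C.
ISA deviation = 5 − (-5) = +10°C.
Density altitude = 10000 + 120 × (10) = 10000 + (+1200) = 11200 ft.

11200 ft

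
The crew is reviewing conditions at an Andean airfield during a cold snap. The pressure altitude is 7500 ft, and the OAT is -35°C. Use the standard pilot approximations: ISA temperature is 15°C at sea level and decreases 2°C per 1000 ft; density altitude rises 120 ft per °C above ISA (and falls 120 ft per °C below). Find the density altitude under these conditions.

3300 ft

ISA temperature at 7500 ft = 15 − 2 × (7500/1000) = 0°C.
ISA deviation = -35 − 0 = -35°C.
Density altitude = 7500 + 120 × (-35) = 7500 + (-4200) = 3300 ft.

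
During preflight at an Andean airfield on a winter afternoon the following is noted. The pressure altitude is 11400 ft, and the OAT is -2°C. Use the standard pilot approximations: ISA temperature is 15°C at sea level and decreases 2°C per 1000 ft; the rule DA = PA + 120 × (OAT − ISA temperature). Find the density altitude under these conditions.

ISA temperature at 11400 ft = 15 − 2 × (11400/1000) = -7.8°C.
ISA deviation = -2 − (-7.8) = +5.8°C.
Density altitude = 11400 + 120 × (5.8) = 11400 + (+696) = 12096 ft.

12096 ft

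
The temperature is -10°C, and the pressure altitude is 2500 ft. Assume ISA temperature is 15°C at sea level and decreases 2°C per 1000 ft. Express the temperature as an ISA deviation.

ISA-20°C

ISA temperature at 2500 ft = 15 − 2 × (2500/1000) = 10°C.
Deviation = OAT − ISA = -10 − 10 = -20°C.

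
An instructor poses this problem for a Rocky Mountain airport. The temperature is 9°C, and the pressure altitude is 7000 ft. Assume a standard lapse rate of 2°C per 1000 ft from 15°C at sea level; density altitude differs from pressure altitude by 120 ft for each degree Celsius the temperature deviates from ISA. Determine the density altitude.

7960 ft

ISA temperature at 7000 ft = 15 − 2 × (7000/1000) = 1°C.
ISA deviation = 9 − 1 = +8°C.
Density altitude = 7000 + 120 × (8) = 7000 + (+960) = 7960 ft.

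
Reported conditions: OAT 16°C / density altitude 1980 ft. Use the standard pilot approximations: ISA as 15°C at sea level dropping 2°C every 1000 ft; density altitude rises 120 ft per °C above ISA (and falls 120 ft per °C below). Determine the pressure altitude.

DA = PA + 120 × (OAT − (15 − 2·PA/1000)) = PA + 120·OAT − 1800 + 0.24·PA = 1.24·PA + 120·OAT − 1800.
So 1.24·PA = 1980 − 120 × 16 + 1800 = 1860.
PA = 1860 / 1.24 = 1500 ft.

1500 ft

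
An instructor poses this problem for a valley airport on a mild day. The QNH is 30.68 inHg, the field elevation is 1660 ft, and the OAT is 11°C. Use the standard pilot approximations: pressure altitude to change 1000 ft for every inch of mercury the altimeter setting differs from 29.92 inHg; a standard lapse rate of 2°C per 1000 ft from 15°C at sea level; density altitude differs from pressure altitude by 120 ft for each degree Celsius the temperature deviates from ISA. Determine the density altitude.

Pressure altitude = 1660 + (29.92 − 30.68) × 1000 = 1660 + (-760) = 900 ft.
ISA temperature at 900 ft = 15 − 2 × (900/1000) = 13.2°C.
ISA deviation = 11 − 13.2 = -2.2°C.
Density altitude = 900 + 120 × (-2.2) = 636 ft.

636 ft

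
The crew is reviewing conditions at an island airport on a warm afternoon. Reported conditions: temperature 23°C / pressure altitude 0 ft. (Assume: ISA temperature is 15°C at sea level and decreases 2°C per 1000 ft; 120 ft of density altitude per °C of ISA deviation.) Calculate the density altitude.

960 ft

ISA temperature at 0 ft = 15 − 2 × (0/1000) = 15°C.
ISA deviation = 23 − 15 = +8°C.
Density altitude = 0 + 120 × (8) = 0 + (+960) = 960 ft.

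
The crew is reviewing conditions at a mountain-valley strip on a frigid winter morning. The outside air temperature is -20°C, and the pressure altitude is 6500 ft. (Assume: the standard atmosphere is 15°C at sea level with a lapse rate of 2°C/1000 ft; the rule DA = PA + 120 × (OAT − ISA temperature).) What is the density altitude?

3860 ft

ISA temperature at 6500 ft = 15 − 2 × (6500/1000) = 2°C.
ISA deviation = -20 − 2 = -22°C.
Density altitude = 6500 + 120 × (-22) = 6500 + (-2640) = 3860 ft.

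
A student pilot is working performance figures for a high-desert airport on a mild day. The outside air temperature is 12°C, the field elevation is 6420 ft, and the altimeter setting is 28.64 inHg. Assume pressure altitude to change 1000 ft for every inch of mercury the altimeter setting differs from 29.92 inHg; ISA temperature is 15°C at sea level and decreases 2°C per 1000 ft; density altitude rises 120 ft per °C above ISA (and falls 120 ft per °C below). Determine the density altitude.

Pressure altitude = 6420 + (29.92 − 28.64) × 1000 = 6420 + (+1280) = 7700 ft.
ISA temperature at 7700 ft = 15 − 2 × (7700/1000) = -0.4°C.
ISA deviation = 12 − (-0.4) = +12.4°C.
Density altitude = 7700 + 120 × (12.4) = 9188 ft.

9188 ft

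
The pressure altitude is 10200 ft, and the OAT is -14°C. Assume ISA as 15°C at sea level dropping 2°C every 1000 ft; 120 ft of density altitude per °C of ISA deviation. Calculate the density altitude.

ISA temperature at 10200 ft = 15 − 2 × (10200/1000) = -5.4°C.
ISA deviation = -14 − (-5.4) = -8.6°C.
Density altitude = 10200 + 120 × (-8.6) = 10200 + (-1032) = 9168 ft.

9168 ft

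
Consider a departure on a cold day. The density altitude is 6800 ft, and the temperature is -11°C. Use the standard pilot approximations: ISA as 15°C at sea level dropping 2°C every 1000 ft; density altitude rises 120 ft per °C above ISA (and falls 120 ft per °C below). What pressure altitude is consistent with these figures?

8000 ft

DA = PA + 120 × (OAT − (15 − 2·PA/1000)) = PA + 120·OAT − 1800 + 0.24·PA = 1.24·PA + 120·OAT − 1800.
So 1.24·PA = 6800 − 120 × (-11) + 1800 = 9920.
PA = 9920 / 1.24 = 8000 ft.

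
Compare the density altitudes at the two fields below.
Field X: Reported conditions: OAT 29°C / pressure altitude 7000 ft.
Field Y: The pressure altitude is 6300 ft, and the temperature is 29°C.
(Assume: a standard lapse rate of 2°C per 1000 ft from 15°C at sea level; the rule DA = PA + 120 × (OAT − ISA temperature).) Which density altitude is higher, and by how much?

Field X by 868 ft

Field X: ISA temp = 1°C, deviation +28°C, DA = 7000 + 120 × 28 = 10360 ft.
Field Y: ISA temp = 2.4°C, deviation +26.6°C, DA = 6300 + 120 × 26.6 = 9492 ft.
Field X is higher by 10360 − 9492 = 868 ft.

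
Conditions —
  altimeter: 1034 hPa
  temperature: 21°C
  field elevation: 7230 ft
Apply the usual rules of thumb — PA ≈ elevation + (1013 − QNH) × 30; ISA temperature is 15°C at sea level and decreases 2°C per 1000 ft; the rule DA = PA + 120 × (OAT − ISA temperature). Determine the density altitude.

8904 ft

Pressure altitude = 7230 + (1013 − 1034) × 30 = 7230 + (-630) = 6600 ft.
ISA temperature at 6600 ft = 15 − 2 × (6600/1000) = 1.8°C.
ISA deviation = 21 − 1.8 = +19.2°C.
Density altitude = 6600 + 120 × (19.2) = 8904 ft.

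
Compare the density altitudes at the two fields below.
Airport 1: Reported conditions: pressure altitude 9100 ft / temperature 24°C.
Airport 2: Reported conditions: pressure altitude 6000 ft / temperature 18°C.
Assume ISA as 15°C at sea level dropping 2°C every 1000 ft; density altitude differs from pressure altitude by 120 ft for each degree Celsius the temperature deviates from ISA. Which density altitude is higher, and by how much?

Airport 1 by 4564 ft

Airport 1: ISA temp = -3.2°C, deviation +27.2°C, DA = 9100 + 120 × 27.2 = 12364 ft.
Airport 2: ISA temp = 3°C, deviation +15°C, DA = 6000 + 120 × 15 = 7800 ft.
Airport 1 is higher by 12364 − 7800 = 4564 ft.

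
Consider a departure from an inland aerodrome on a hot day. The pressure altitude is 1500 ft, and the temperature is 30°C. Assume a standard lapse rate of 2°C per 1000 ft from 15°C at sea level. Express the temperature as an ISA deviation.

ISA+18°C

ISA temperature at 1500 ft = 15 − 2 × (1500/1000) = 12°C.
Deviation = OAT − ISA = 30 − 12 = +18°C.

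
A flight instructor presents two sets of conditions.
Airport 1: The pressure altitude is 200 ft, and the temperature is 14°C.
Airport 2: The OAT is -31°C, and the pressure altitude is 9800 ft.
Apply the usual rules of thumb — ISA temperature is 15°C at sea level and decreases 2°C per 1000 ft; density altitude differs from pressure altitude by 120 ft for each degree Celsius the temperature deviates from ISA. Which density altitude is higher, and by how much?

Airport 1: ISA temp = 14.6°C, deviation -0.6°C, DA = 200 + 120 × (-0.6) = 128 ft.
Airport 2: ISA temp = -4.6°C, deviation -26.4°C, DA = 9800 + 120 × (-26.4) = 6632 ft.
Airport 2 is higher by 6632 − 128 = 6504 ft.

Airport 2 by 6504 ft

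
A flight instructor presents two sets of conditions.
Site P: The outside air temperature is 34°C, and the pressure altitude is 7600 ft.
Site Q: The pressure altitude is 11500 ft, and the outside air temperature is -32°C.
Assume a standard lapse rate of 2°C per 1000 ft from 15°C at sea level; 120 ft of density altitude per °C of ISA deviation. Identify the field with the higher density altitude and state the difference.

Site P: ISA temp = -0.2°C, deviation +34.2°C, DA = 7600 + 120 × 34.2 = 11704 ft.
Site Q: ISA temp = -8°C, deviation -24°C, DA = 11500 + 120 × (-24) = 8620 ft.
Site P is higher by 11704 − 8620 = 3084 ft.

Site P by 3084 ft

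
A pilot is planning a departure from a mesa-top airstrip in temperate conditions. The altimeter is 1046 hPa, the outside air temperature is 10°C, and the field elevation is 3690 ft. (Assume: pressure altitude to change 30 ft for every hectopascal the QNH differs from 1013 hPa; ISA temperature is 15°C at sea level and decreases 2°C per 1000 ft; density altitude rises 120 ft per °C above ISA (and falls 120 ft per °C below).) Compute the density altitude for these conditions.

Pressure altitude = 3690 + (1013 − 1046) × 30 = 3690 + (-990) = 2700 ft.
ISA temperature at 2700 ft = 15 − 2 × (2700/1000) = 9.6°C.
ISA deviation = 10 − 9.6 = +0.4°C.
Density altitude = 2700 + 120 × (0.4) = 2748 ft.

2748 ft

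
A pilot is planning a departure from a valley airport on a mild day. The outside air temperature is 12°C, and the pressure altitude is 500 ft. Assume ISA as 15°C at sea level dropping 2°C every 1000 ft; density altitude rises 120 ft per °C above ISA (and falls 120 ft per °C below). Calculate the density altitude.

260 ft

ISA temperature at 500 ft = 15 − 2 × (500/1000) = 14°C.
ISA deviation = 12 − 14 = -2°C.
Density altitude = 500 + 120 × (-2) = 500 + (-240) = 260 ft.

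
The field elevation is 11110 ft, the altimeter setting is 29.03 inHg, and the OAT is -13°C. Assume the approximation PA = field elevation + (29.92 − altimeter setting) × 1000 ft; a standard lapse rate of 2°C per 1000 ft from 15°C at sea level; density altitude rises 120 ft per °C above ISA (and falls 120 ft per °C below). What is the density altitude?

11520 ft

Pressure altitude = 11110 + (29.92 − 29.03) × 1000 = 11110 + (+890) = 12000 ft.
ISA temperature at 12000 ft = 15 − 2 × (12000/1000) = -9°C.
ISA deviation = -13 − (-9) = -4°C.
Density altitude = 12000 + 120 × (-4) = 11520 ft.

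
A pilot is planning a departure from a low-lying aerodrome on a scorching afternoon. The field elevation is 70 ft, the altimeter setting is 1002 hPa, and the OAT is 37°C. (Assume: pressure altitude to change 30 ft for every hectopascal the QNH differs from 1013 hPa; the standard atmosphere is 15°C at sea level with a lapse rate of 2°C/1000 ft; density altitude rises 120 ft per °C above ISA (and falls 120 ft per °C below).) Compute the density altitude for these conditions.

3136 ft

Pressure altitude = 70 + (1013 − 1002) × 30 = 70 + (+330) = 400 ft.
ISA temperature at 400 ft = 15 − 2 × (400/1000) = 14.2°C.
ISA deviation = 37 − 14.2 = +22.8°C.
Density altitude = 400 + 120 × (22.8) = 3136 ft.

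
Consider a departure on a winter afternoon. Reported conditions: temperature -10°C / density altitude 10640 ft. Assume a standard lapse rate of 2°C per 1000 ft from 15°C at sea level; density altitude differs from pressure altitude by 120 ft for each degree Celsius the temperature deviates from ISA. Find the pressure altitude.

11000 ft

DA = PA + 120 × (OAT − (15 − 2·PA/1000)) = PA + 120·OAT − 1800 + 0.24·PA = 1.24·PA + 120·OAT − 1800.
So 1.24·PA = 10640 − 120 × (-10) + 1800 = 13640.
PA = 13640 / 1.24 = 11000 ft.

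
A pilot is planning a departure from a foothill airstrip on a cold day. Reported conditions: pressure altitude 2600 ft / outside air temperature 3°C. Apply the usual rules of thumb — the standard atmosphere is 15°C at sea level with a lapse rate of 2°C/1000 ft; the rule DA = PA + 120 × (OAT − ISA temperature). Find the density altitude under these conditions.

1784 ft

ISA temperature at 2600 ft = 15 − 2 × (2600/1000) = 9.8°C.
ISA deviation = 3 − 9.8 = -6.8°C.
Density altitude = 2600 + 120 × (-6.8) = 2600 + (-816) = 1784 ft.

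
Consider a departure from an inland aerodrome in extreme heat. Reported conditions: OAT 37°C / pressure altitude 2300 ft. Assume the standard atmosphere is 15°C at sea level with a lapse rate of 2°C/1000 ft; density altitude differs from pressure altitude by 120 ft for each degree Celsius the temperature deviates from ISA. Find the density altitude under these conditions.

5492 ft

ISA temperature at 2300 ft = 15 − 2 × (2300/1000) = 10.4°C.
ISA deviation = 37 − 10.4 = +26.6°C.
Density altitude = 2300 + 120 × (26.6) = 2300 + (+3192) = 5492 ft.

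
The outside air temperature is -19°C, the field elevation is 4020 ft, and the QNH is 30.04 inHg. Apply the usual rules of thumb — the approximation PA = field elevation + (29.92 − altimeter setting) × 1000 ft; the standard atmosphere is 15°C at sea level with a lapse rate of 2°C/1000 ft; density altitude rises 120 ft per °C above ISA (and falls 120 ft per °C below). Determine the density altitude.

756 ft

Pressure altitude = 4020 + (29.92 − 30.04) × 1000 = 4020 + (-120) = 3900 ft.
ISA temperature at 3900 ft = 15 − 2 × (3900/1000) = 7.2°C.
ISA deviation = -19 − 7.2 = -26.2°C.
Density altitude = 3900 + 120 × (-26.2) = 756 ft.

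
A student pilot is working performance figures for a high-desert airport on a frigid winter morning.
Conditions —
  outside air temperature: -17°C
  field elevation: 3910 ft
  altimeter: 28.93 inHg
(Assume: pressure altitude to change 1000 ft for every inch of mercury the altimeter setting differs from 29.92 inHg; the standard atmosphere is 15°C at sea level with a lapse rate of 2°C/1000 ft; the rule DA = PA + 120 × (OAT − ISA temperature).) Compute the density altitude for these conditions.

2236 ft

Pressure altitude = 3910 + (29.92 − 28.93) × 1000 = 3910 + (+990) = 4900 ft.
ISA temperature at 4900 ft = 15 − 2 × (4900/1000) = 5.2°C.
ISA deviation = -17 − 5.2 = -22.2°C.
Density altitude = 4900 + 120 × (-22.2) = 2236 ft.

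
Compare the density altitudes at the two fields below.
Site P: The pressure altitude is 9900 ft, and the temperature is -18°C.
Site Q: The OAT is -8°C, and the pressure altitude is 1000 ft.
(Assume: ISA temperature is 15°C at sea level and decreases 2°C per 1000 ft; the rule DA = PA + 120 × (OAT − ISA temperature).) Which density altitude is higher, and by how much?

Site P: ISA temp = -4.8°C, deviation -13.2°C, DA = 9900 + 120 × (-13.2) = 8316 ft.
Site Q: ISA temp = 13°C, deviation -21°C, DA = 1000 + 120 × (-21) = -1520 ft.
Site P is higher by 8316 − (-1520) = 9836 ft.

Site P by 9836 ft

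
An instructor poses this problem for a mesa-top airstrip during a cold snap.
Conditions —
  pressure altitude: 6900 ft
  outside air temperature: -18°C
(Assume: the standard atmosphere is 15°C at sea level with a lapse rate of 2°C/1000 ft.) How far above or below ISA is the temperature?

ISA temperature at 6900 ft = 15 − 2 × (6900/1000) = 1.2°C.
Deviation = OAT − ISA = -18 − 1.2 = -19.2°C.

ISA-19.2°C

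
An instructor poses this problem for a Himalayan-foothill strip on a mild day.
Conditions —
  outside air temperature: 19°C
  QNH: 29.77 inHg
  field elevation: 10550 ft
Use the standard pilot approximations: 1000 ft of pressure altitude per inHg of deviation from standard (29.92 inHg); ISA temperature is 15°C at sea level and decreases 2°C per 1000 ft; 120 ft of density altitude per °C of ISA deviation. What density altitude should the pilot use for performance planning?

Pressure altitude = 10550 + (29.92 − 29.77) × 1000 = 10550 + (+150) = 10700 ft.
ISA temperature at 10700 ft = 15 − 2 × (10700/1000) = -6.4°C.
ISA deviation = 19 − (-6.4) = +25.4°C.
Density altitude = 10700 + 120 × (25.4) = 13748 ft.

13748 ft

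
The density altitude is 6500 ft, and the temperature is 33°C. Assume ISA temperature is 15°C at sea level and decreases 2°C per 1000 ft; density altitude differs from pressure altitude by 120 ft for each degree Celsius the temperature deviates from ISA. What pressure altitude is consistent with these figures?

DA = PA + 120 × (OAT − (15 − 2·PA/1000)) = PA + 120·OAT − 1800 + 0.24·PA = 1.24·PA + 120·OAT − 1800.
So 1.24·PA = 6500 − 120 × 33 + 1800 = 4340.
PA = 4340 / 1.24 = 3500 ft.

3500 ft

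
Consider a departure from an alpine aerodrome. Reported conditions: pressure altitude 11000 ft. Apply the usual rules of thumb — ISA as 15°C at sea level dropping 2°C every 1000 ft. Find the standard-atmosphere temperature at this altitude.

-7°C

ISA temperature = 15 − 2 × (11000/1000) = 15 − 22 = -7°C.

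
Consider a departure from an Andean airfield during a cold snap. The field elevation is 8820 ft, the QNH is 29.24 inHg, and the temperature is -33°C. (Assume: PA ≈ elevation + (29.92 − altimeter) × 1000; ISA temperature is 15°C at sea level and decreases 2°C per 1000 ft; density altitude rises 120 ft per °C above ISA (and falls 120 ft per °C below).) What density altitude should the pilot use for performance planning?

Pressure altitude = 8820 + (29.92 − 29.24) × 1000 = 8820 + (+680) = 9500 ft.
ISA temperature at 9500 ft = 15 − 2 × (9500/1000) = -4°C.
ISA deviation = -33 − (-4) = -29°C.
Density altitude = 9500 + 120 × (-29) = 6020 ft.

6020 ft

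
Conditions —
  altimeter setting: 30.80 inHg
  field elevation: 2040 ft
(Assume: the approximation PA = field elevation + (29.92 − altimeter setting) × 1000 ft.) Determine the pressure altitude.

Pressure correction = (29.92 − 30.80) × 1000 = -880 ft.
Pressure altitude = 2040 + (-880) = 1160 ft.

1160 ft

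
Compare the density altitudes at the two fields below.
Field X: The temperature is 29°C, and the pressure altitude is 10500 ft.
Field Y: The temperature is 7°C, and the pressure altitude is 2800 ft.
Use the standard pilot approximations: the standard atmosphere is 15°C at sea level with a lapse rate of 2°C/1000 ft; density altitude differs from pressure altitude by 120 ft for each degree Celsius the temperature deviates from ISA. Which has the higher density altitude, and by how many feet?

Field X: ISA temp = -6°C, deviation +35°C, DA = 10500 + 120 × 35 = 14700 ft.
Field Y: ISA temp = 9.4°C, deviation -2.4°C, DA = 2800 + 120 × (-2.4) = 2512 ft.
Field X is higher by 14700 − 2512 = 12188 ft.

Field X by 12188 ft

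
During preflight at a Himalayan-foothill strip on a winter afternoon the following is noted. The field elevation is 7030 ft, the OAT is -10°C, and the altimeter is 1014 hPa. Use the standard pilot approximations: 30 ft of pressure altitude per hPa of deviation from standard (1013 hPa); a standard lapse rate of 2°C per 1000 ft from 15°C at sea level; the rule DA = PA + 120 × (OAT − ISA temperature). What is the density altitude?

5680 ft

Pressure altitude = 7030 + (1013 − 1014) × 30 = 7030 + (-30) = 7000 ft.
ISA temperature at 7000 ft = 15 − 2 × (7000/1000) = 1°C.
ISA deviation = -10 − 1 = -11°C.
Density altitude = 7000 + 120 × (-11) = 5680 ft.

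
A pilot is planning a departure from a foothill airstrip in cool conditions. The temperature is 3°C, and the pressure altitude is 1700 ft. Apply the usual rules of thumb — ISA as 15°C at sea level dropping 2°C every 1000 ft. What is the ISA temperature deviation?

ISA-8.6°C

ISA temperature at 1700 ft = 15 − 2 × (1700/1000) = 11.6°C.
Deviation = OAT − ISA = 3 − 11.6 = -8.6°C.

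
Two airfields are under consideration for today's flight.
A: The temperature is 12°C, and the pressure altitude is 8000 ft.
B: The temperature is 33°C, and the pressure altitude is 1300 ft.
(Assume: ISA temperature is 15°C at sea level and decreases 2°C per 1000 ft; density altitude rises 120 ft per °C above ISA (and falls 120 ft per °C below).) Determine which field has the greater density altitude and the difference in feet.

A by 5788 ft

A: ISA temp = -1°C, deviation +13°C, DA = 8000 + 120 × 13 = 9560 ft.
B: ISA temp = 12.4°C, deviation +20.6°C, DA = 1300 + 120 × 20.6 = 3772 ft.
A is higher by 9560 − 3772 = 5788 ft.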